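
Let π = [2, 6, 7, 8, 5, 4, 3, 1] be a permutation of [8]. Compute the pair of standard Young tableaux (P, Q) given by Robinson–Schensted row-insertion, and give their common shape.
P = [1, 3, 7, 8] / [2] / [4] / [5] / [6];  Q = [1, 2, 3, 4] / [5] / [6] / [7] / [8];  common shape = (4, 1, 1, 1, 1)

Row-insert the values π_1, π_2, … into P one at a time, bumping the leftmost entry strictly greater than the inserted value down to the next row. The recording tableau Q records, in position (i, j), the step at which that cell was added to P.
  Insert 2 (step 1): P = [2];  Q = [1]
  Insert 6 (step 2): P = [2, 6];  Q = [1, 2]
  Insert 7 (step 3): P = [2, 6, 7];  Q = [1, 2, 3]
  Insert 8 (step 4): P = [2, 6, 7, 8];  Q = [1, 2, 3, 4]
  Insert 5 (step 5): P = [2, 5, 7, 8] / [6];  Q = [1, 2, 3, 4] / [5]
  Insert 4 (step 6): P = [2, 4, 7, 8] / [5] / [6];  Q = [1, 2, 3, 4] / [5] / [6]
  Insert 3 (step 7): P = [2, 3, 7, 8] / [4] / [5] / [6];  Q = [1, 2, 3, 4] / [5] / [6] / [7]
  Insert 1 (step 8): P = [1, 3, 7, 8] / [2] / [4] / [5] / [6];  Q = [1, 2, 3, 4] / [5] / [6] / [7] / [8]
Final shape: (4, 1, 1, 1, 1).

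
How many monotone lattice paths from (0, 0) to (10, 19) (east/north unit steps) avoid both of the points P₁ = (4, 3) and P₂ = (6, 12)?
Number of paths = 11927685

Inclusion–exclusion. Total paths: C(29, 10) = 20030010. Through P₁: C(7, 4)·C(22, 6) = 2611455. Through P₂: C(18, 6)·C(11, 4) = 6126120. Since P₁ is strictly southwest of P₂, a monotone path through both must visit P₁ then P₂; paths through both = C(7, 4)·C(11, 2)·C(11, 4) = 635250. Avoid both = 20030010 − 2611455 − 6126120 + 635250 = 11927685.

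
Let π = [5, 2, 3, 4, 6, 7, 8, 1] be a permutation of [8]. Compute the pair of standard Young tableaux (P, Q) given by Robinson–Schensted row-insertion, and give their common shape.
P = [1, 3, 4, 6, 7, 8] / [2] / [5];  Q = [1, 3, 4, 5, 6, 7] / [2] / [8];  common shape = (6, 1, 1)

Row-insert the values π_1, π_2, … into P one at a time, bumping the leftmost entry strictly greater than the inserted value down to the next row. The recording tableau Q records, in position (i, j), the step at which that cell was added to P.
  Insert 5 (step 1): P = [5];  Q = [1]
  Insert 2 (step 2): P = [2] / [5];  Q = [1] / [2]
  Insert 3 (step 3): P = [2, 3] / [5];  Q = [1, 3] / [2]
  Insert 4 (step 4): P = [2, 3, 4] / [5];  Q = [1, 3, 4] / [2]
  Insert 6 (step 5): P = [2, 3, 4, 6] / [5];  Q = [1, 3, 4, 5] / [2]
  Insert 7 (step 6): P = [2, 3, 4, 6, 7] / [5];  Q = [1, 3, 4, 5, 6] / [2]
  Insert 8 (step 7): P = [2, 3, 4, 6, 7, 8] / [5];  Q = [1, 3, 4, 5, 6, 7] / [2]
  Insert 1 (step 8): P = [1, 3, 4, 6, 7, 8] / [2] / [5];  Q = [1, 3, 4, 5, 6, 7] / [2] / [8]
Final shape: (6, 1, 1).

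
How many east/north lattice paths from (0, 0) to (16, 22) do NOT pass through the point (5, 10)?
Number of paths = 18179684196

Total paths from (0, 0) to (16, 22): C(38, 16) = 22239974430. Paths through (5, 10): (paths (0, 0) → (5, 10)) × (paths (5, 10) → (16, 22)) = C(15, 5) · C(23, 11) = 3003 · 1352078 = 4060290234. Avoidance count = 22239974430 − 4060290234 = 18179684196.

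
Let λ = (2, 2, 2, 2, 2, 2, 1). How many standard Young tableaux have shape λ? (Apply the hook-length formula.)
# SYT of shape (2, 2, 2, 2, 2, 2, 1) = 429

Hook-length formula: f^λ = n! / Π hook(c), product over all cells c of the Young diagram. For λ = (2, 2, 2, 2, 2, 2, 1), n = 13 boxes. Hook lengths by row (left-to-right, top-to-bottom): [8, 6]; [7, 5]; [6, 4]; [5, 3]; [4, 2]; [3, 1]; [1]. Product of hooks = 14515200. So f^λ = 13! / 14515200 = 6227020800 / 14515200 = 429.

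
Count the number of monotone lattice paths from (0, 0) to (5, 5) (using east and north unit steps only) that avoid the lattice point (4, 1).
Number of paths = 227

Total paths from (0, 0) to (5, 5): C(10, 5) = 252. Paths through (4, 1): (paths (0, 0) → (4, 1)) × (paths (4, 1) → (5, 5)) = C(5, 4) · C(5, 1) = 5 · 5 = 25. Avoidance count = 252 − 25 = 227.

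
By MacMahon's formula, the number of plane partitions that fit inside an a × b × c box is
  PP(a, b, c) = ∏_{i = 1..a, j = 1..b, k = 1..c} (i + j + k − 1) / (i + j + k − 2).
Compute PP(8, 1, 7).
PP(8, 1, 7) = 6435

Evaluate the triple product over i = 1..8, j = 1..1, k = 1..7. The factors are (2/1) · (3/2) · (4/3) · (5/4) · (6/5) · (7/6) · (8/7) · (3/2) · … (56 factors total). The numerators and denominators telescope so the product is an integer; carrying out the multiplication exactly gives PP(8, 1, 7) = 6435.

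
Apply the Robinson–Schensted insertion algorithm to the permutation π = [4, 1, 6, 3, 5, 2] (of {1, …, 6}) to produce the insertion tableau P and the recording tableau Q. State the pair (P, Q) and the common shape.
P = [1, 2, 5] / [3, 6] / [4];  Q = [1, 3, 5] / [2, 4] / [6];  common shape = (3, 2, 1)

Row-insert the values π_1, π_2, … into P one at a time, bumping the leftmost entry strictly greater than the inserted value down to the next row. The recording tableau Q records, in position (i, j), the step at which that cell was added to P.
  Insert 4 (step 1): P = [4];  Q = [1]
  Insert 1 (step 2): P = [1] / [4];  Q = [1] / [2]
  Insert 6 (step 3): P = [1, 6] / [4];  Q = [1, 3] / [2]
  Insert 3 (step 4): P = [1, 3] / [4, 6];  Q = [1, 3] / [2, 4]
  Insert 5 (step 5): P = [1, 3, 5] / [4, 6];  Q = [1, 3, 5] / [2, 4]
  Insert 2 (step 6): P = [1, 2, 5] / [3, 6] / [4];  Q = [1, 3, 5] / [2, 4] / [6]
Final shape: (3, 2, 1).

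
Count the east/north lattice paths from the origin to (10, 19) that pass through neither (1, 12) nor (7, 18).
Number of paths = 18006538

Inclusion–exclusion. Total paths: C(29, 10) = 20030010. Through P₁: C(13, 1)·C(16, 9) = 148720. Through P₂: C(25, 7)·C(4, 3) = 1922800. Since P₁ is strictly southwest of P₂, a monotone path through both must visit P₁ then P₂; paths through both = C(13, 1)·C(12, 6)·C(4, 3) = 48048. Avoid both = 20030010 − 148720 − 1922800 + 48048 = 18006538.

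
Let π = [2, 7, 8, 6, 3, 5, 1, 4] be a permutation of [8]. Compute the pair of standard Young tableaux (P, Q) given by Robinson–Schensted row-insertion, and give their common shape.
P = [1, 3, 4] / [2, 5] / [6, 8] / [7];  Q = [1, 2, 3] / [4, 6] / [5, 8] / [7];  common shape = (3, 2, 2, 1)

Row-insert the values π_1, π_2, … into P one at a time, bumping the leftmost entry strictly greater than the inserted value down to the next row. The recording tableau Q records, in position (i, j), the step at which that cell was added to P.
  Insert 2 (step 1): P = [2];  Q = [1]
  Insert 7 (step 2): P = [2, 7];  Q = [1, 2]
  Insert 8 (step 3): P = [2, 7, 8];  Q = [1, 2, 3]
  Insert 6 (step 4): P = [2, 6, 8] / [7];  Q = [1, 2, 3] / [4]
  Insert 3 (step 5): P = [2, 3, 8] / [6] / [7];  Q = [1, 2, 3] / [4] / [5]
  Insert 5 (step 6): P = [2, 3, 5] / [6, 8] / [7];  Q = [1, 2, 3] / [4, 6] / [5]
  Insert 1 (step 7): P = [1, 3, 5] / [2, 8] / [6] / [7];  Q = [1, 2, 3] / [4, 6] / [5] / [7]
  Insert 4 (step 8): P = [1, 3, 4] / [2, 5] / [6, 8] / [7];  Q = [1, 2, 3] / [4, 6] / [5, 8] / [7]
Final shape: (3, 2, 2, 1).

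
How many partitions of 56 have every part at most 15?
p(56, parts ≤ 15) = 325472

Use the recurrence p(n, m) = p(n, m−1) + p(n−m, m): either the largest part is < m (count p(n, m−1)) or the largest part is exactly m (remove one copy of m, count p(n−m, m)). With p(0, ·) = 1 this gives p(56, parts ≤ 15) = 325472. (By conjugating Young diagrams, this also counts partitions of 56 into at most 15 parts.)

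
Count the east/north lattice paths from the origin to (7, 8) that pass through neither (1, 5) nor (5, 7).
Number of paths = 3825

Inclusion–exclusion. Total paths: C(15, 7) = 6435. Through P₁: C(6, 1)·C(9, 6) = 504. Through P₂: C(12, 5)·C(3, 2) = 2376. Since P₁ is strictly southwest of P₂, a monotone path through both must visit P₁ then P₂; paths through both = C(6, 1)·C(6, 4)·C(3, 2) = 270. Avoid both = 6435 − 504 − 2376 + 270 = 3825.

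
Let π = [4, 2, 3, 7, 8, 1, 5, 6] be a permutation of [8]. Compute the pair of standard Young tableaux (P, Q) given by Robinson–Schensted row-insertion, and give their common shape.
P = [1, 3, 5, 6] / [2, 7, 8] / [4];  Q = [1, 3, 4, 5] / [2, 7, 8] / [6];  common shape = (4, 3, 1)

Row-insert the values π_1, π_2, … into P one at a time, bumping the leftmost entry strictly greater than the inserted value down to the next row. The recording tableau Q records, in position (i, j), the step at which that cell was added to P.
  Insert 4 (step 1): P = [4];  Q = [1]
  Insert 2 (step 2): P = [2] / [4];  Q = [1] / [2]
  Insert 3 (step 3): P = [2, 3] / [4];  Q = [1, 3] / [2]
  Insert 7 (step 4): P = [2, 3, 7] / [4];  Q = [1, 3, 4] / [2]
  Insert 8 (step 5): P = [2, 3, 7, 8] / [4];  Q = [1, 3, 4, 5] / [2]
  Insert 1 (step 6): P = [1, 3, 7, 8] / [2] / [4];  Q = [1, 3, 4, 5] / [2] / [6]
  Insert 5 (step 7): P = [1, 3, 5, 8] / [2, 7] / [4];  Q = [1, 3, 4, 5] / [2, 7] / [6]
  Insert 6 (step 8): P = [1, 3, 5, 6] / [2, 7, 8] / [4];  Q = [1, 3, 4, 5] / [2, 7, 8] / [6]
Final shape: (4, 3, 1).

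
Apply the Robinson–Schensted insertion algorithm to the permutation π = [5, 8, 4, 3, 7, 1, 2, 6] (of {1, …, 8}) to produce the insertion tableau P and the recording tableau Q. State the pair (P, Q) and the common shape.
P = [1, 2, 6] / [3, 7] / [4, 8] / [5];  Q = [1, 2, 8] / [3, 5] / [4, 7] / [6];  common shape = (3, 2, 2, 1)

Row-insert the values π_1, π_2, … into P one at a time, bumping the leftmost entry strictly greater than the inserted value down to the next row. The recording tableau Q records, in position (i, j), the step at which that cell was added to P.
  Insert 5 (step 1): P = [5];  Q = [1]
  Insert 8 (step 2): P = [5, 8];  Q = [1, 2]
  Insert 4 (step 3): P = [4, 8] / [5];  Q = [1, 2] / [3]
  Insert 3 (step 4): P = [3, 8] / [4] / [5];  Q = [1, 2] / [3] / [4]
  Insert 7 (step 5): P = [3, 7] / [4, 8] / [5];  Q = [1, 2] / [3, 5] / [4]
  Insert 1 (step 6): P = [1, 7] / [3, 8] / [4] / [5];  Q = [1, 2] / [3, 5] / [4] / [6]
  Insert 2 (step 7): P = [1, 2] / [3, 7] / [4, 8] / [5];  Q = [1, 2] / [3, 5] / [4, 7] / [6]
  Insert 6 (step 8): P = [1, 2, 6] / [3, 7] / [4, 8] / [5];  Q = [1, 2, 8] / [3, 5] / [4, 7] / [6]
Final shape: (3, 2, 2, 1).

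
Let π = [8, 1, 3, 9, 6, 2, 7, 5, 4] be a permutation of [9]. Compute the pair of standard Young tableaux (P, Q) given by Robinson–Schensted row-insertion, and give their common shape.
P = [1, 2, 4, 7] / [3, 5] / [6, 9] / [8];  Q = [1, 3, 4, 7] / [2, 5] / [6, 8] / [9];  common shape = (4, 2, 2, 1)

Row-insert the values π_1, π_2, … into P one at a time, bumping the leftmost entry strictly greater than the inserted value down to the next row. The recording tableau Q records, in position (i, j), the step at which that cell was added to P.
  Insert 8 (step 1): P = [8];  Q = [1]
  Insert 1 (step 2): P = [1] / [8];  Q = [1] / [2]
  Insert 3 (step 3): P = [1, 3] / [8];  Q = [1, 3] / [2]
  Insert 9 (step 4): P = [1, 3, 9] / [8];  Q = [1, 3, 4] / [2]
  Insert 6 (step 5): P = [1, 3, 6] / [8, 9];  Q = [1, 3, 4] / [2, 5]
  Insert 2 (step 6): P = [1, 2, 6] / [3, 9] / [8];  Q = [1, 3, 4] / [2, 5] / [6]
  Insert 7 (step 7): P = [1, 2, 6, 7] / [3, 9] / [8];  Q = [1, 3, 4, 7] / [2, 5] / [6]
  Insert 5 (step 8): P = [1, 2, 5, 7] / [3, 6] / [8, 9];  Q = [1, 3, 4, 7] / [2, 5] / [6, 8]
  Insert 4 (step 9): P = [1, 2, 4, 7] / [3, 5] / [6, 9] / [8];  Q = [1, 3, 4, 7] / [2, 5] / [6, 8] / [9]
Final shape: (4, 2, 2, 1).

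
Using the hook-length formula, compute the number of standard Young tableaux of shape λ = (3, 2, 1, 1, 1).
# SYT of shape (3, 2, 1, 1, 1) = 64

Hook-length formula: f^λ = n! / Π hook(c), product over all cells c of the Young diagram. For λ = (3, 2, 1, 1, 1), n = 8 boxes. Hook lengths by row (left-to-right, top-to-bottom): [7, 3, 1]; [5, 1]; [3]; [2]; [1]. Product of hooks = 630. So f^λ = 8! / 630 = 40320 / 630 = 64.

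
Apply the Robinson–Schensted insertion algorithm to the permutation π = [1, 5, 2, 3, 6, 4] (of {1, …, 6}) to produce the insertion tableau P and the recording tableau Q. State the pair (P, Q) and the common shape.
P = [1, 2, 3, 4] / [5, 6];  Q = [1, 2, 4, 5] / [3, 6];  common shape = (4, 2)

Row-insert the values π_1, π_2, … into P one at a time, bumping the leftmost entry strictly greater than the inserted value down to the next row. The recording tableau Q records, in position (i, j), the step at which that cell was added to P.
  Insert 1 (step 1): P = [1];  Q = [1]
  Insert 5 (step 2): P = [1, 5];  Q = [1, 2]
  Insert 2 (step 3): P = [1, 2] / [5];  Q = [1, 2] / [3]
  Insert 3 (step 4): P = [1, 2, 3] / [5];  Q = [1, 2, 4] / [3]
  Insert 6 (step 5): P = [1, 2, 3, 6] / [5];  Q = [1, 2, 4, 5] / [3]
  Insert 4 (step 6): P = [1, 2, 3, 4] / [5, 6];  Q = [1, 2, 4, 5] / [3, 6]
Final shape: (4, 2).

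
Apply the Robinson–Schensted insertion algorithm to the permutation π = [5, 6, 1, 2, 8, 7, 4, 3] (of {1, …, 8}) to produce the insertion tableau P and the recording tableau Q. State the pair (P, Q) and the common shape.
P = [1, 2, 3] / [4, 6, 7] / [5] / [8];  Q = [1, 2, 5] / [3, 4, 6] / [7] / [8];  common shape = (3, 3, 1, 1)

Row-insert the values π_1, π_2, … into P one at a time, bumping the leftmost entry strictly greater than the inserted value down to the next row. The recording tableau Q records, in position (i, j), the step at which that cell was added to P.
  Insert 5 (step 1): P = [5];  Q = [1]
  Insert 6 (step 2): P = [5, 6];  Q = [1, 2]
  Insert 1 (step 3): P = [1, 6] / [5];  Q = [1, 2] / [3]
  Insert 2 (step 4): P = [1, 2] / [5, 6];  Q = [1, 2] / [3, 4]
  Insert 8 (step 5): P = [1, 2, 8] / [5, 6];  Q = [1, 2, 5] / [3, 4]
  Insert 7 (step 6): P = [1, 2, 7] / [5, 6, 8];  Q = [1, 2, 5] / [3, 4, 6]
  Insert 4 (step 7): P = [1, 2, 4] / [5, 6, 7] / [8];  Q = [1, 2, 5] / [3, 4, 6] / [7]
  Insert 3 (step 8): P = [1, 2, 3] / [4, 6, 7] / [5] / [8];  Q = [1, 2, 5] / [3, 4, 6] / [7] / [8]
Final shape: (3, 3, 1, 1).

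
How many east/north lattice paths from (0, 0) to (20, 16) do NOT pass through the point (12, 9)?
Number of paths = 5416432560

Total paths from (0, 0) to (20, 16): C(36, 20) = 7307872110. Paths through (12, 9): (paths (0, 0) → (12, 9)) × (paths (12, 9) → (20, 16)) = C(21, 12) · C(15, 8) = 293930 · 6435 = 1891439550. Avoidance count = 7307872110 − 1891439550 = 5416432560.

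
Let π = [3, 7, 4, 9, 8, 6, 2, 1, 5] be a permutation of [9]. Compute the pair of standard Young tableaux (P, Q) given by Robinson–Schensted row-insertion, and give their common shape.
P = [1, 4, 5] / [2, 6] / [3, 8] / [7] / [9];  Q = [1, 2, 4] / [3, 5] / [6, 9] / [7] / [8];  common shape = (3, 2, 2, 1, 1)

Row-insert the values π_1, π_2, … into P one at a time, bumping the leftmost entry strictly greater than the inserted value down to the next row. The recording tableau Q records, in position (i, j), the step at which that cell was added to P.
  Insert 3 (step 1): P = [3];  Q = [1]
  Insert 7 (step 2): P = [3, 7];  Q = [1, 2]
  Insert 4 (step 3): P = [3, 4] / [7];  Q = [1, 2] / [3]
  Insert 9 (step 4): P = [3, 4, 9] / [7];  Q = [1, 2, 4] / [3]
  Insert 8 (step 5): P = [3, 4, 8] / [7, 9];  Q = [1, 2, 4] / [3, 5]
  Insert 6 (step 6): P = [3, 4, 6] / [7, 8] / [9];  Q = [1, 2, 4] / [3, 5] / [6]
  Insert 2 (step 7): P = [2, 4, 6] / [3, 8] / [7] / [9];  Q = [1, 2, 4] / [3, 5] / [6] / [7]
  Insert 1 (step 8): P = [1, 4, 6] / [2, 8] / [3] / [7] / [9];  Q = [1, 2, 4] / [3, 5] / [6] / [7] / [8]
  Insert 5 (step 9): P = [1, 4, 5] / [2, 6] / [3, 8] / [7] / [9];  Q = [1, 2, 4] / [3, 5] / [6, 9] / [7] / [8]
Final shape: (3, 2, 2, 1, 1).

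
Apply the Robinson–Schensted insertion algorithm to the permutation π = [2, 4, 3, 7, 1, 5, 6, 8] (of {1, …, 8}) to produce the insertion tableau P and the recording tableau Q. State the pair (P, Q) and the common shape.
P = [1, 3, 5, 6, 8] / [2, 7] / [4];  Q = [1, 2, 4, 7, 8] / [3, 6] / [5];  common shape = (5, 2, 1)

Row-insert the values π_1, π_2, … into P one at a time, bumping the leftmost entry strictly greater than the inserted value down to the next row. The recording tableau Q records, in position (i, j), the step at which that cell was added to P.
  Insert 2 (step 1): P = [2];  Q = [1]
  Insert 4 (step 2): P = [2, 4];  Q = [1, 2]
  Insert 3 (step 3): P = [2, 3] / [4];  Q = [1, 2] / [3]
  Insert 7 (step 4): P = [2, 3, 7] / [4];  Q = [1, 2, 4] / [3]
  Insert 1 (step 5): P = [1, 3, 7] / [2] / [4];  Q = [1, 2, 4] / [3] / [5]
  Insert 5 (step 6): P = [1, 3, 5] / [2, 7] / [4];  Q = [1, 2, 4] / [3, 6] / [5]
  Insert 6 (step 7): P = [1, 3, 5, 6] / [2, 7] / [4];  Q = [1, 2, 4, 7] / [3, 6] / [5]
  Insert 8 (step 8): P = [1, 3, 5, 6, 8] / [2, 7] / [4];  Q = [1, 2, 4, 7, 8] / [3, 6] / [5]
Final shape: (5, 2, 1).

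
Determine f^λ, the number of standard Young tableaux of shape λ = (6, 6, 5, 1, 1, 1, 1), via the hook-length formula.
# SYT of shape (6, 6, 5, 1, 1, 1, 1) = 123450600

Hook-length formula: f^λ = n! / Π hook(c), product over all cells c of the Young diagram. For λ = (6, 6, 5, 1, 1, 1, 1), n = 21 boxes. Hook lengths by row (left-to-right, top-to-bottom): [12, 7, 6, 5, 4, 2]; [11, 6, 5, 4, 3, 1]; [9, 4, 3, 2, 1]; [4]; [3]; [2]; [1]. Product of hooks = 413857382400. So f^λ = 21! / 413857382400 = 51090942171709440000 / 413857382400 = 123450600.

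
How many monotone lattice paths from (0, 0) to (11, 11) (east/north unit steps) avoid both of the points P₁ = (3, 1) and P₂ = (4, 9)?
Number of paths = 505956

Inclusion–exclusion. Total paths: C(22, 11) = 705432. Through P₁: C(4, 3)·C(18, 8) = 175032. Through P₂: C(13, 4)·C(9, 7) = 25740. Since P₁ is strictly southwest of P₂, a monotone path through both must visit P₁ then P₂; paths through both = C(4, 3)·C(9, 1)·C(9, 7) = 1296. Avoid both = 705432 − 175032 − 25740 + 1296 = 505956.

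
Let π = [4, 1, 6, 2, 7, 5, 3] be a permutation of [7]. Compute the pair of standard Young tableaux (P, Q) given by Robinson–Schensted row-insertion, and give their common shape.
P = [1, 2, 3] / [4, 5, 7] / [6];  Q = [1, 3, 5] / [2, 4, 6] / [7];  common shape = (3, 3, 1)

Row-insert the values π_1, π_2, … into P one at a time, bumping the leftmost entry strictly greater than the inserted value down to the next row. The recording tableau Q records, in position (i, j), the step at which that cell was added to P.
  Insert 4 (step 1): P = [4];  Q = [1]
  Insert 1 (step 2): P = [1] / [4];  Q = [1] / [2]
  Insert 6 (step 3): P = [1, 6] / [4];  Q = [1, 3] / [2]
  Insert 2 (step 4): P = [1, 2] / [4, 6];  Q = [1, 3] / [2, 4]
  Insert 7 (step 5): P = [1, 2, 7] / [4, 6];  Q = [1, 3, 5] / [2, 4]
  Insert 5 (step 6): P = [1, 2, 5] / [4, 6, 7];  Q = [1, 3, 5] / [2, 4, 6]
  Insert 3 (step 7): P = [1, 2, 3] / [4, 5, 7] / [6];  Q = [1, 3, 5] / [2, 4, 6] / [7]
Final shape: (3, 3, 1).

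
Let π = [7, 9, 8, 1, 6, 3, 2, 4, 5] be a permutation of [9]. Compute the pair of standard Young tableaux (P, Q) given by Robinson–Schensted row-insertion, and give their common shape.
P = [1, 2, 4, 5] / [3, 8] / [6] / [7] / [9];  Q = [1, 2, 8, 9] / [3, 5] / [4] / [6] / [7];  common shape = (4, 2, 1, 1, 1)

Row-insert the values π_1, π_2, … into P one at a time, bumping the leftmost entry strictly greater than the inserted value down to the next row. The recording tableau Q records, in position (i, j), the step at which that cell was added to P.
  Insert 7 (step 1): P = [7];  Q = [1]
  Insert 9 (step 2): P = [7, 9];  Q = [1, 2]
  Insert 8 (step 3): P = [7, 8] / [9];  Q = [1, 2] / [3]
  Insert 1 (step 4): P = [1, 8] / [7] / [9];  Q = [1, 2] / [3] / [4]
  Insert 6 (step 5): P = [1, 6] / [7, 8] / [9];  Q = [1, 2] / [3, 5] / [4]
  Insert 3 (step 6): P = [1, 3] / [6, 8] / [7] / [9];  Q = [1, 2] / [3, 5] / [4] / [6]
  Insert 2 (step 7): P = [1, 2] / [3, 8] / [6] / [7] / [9];  Q = [1, 2] / [3, 5] / [4] / [6] / [7]
  Insert 4 (step 8): P = [1, 2, 4] / [3, 8] / [6] / [7] / [9];  Q = [1, 2, 8] / [3, 5] / [4] / [6] / [7]
  Insert 5 (step 9): P = [1, 2, 4, 5] / [3, 8] / [6] / [7] / [9];  Q = [1, 2, 8, 9] / [3, 5] / [4] / [6] / [7]
Final shape: (4, 2, 1, 1, 1).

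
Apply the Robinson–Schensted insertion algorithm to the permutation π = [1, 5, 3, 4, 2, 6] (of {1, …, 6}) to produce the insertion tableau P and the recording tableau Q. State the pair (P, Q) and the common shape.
P = [1, 2, 4, 6] / [3] / [5];  Q = [1, 2, 4, 6] / [3] / [5];  common shape = (4, 1, 1)

Row-insert the values π_1, π_2, … into P one at a time, bumping the leftmost entry strictly greater than the inserted value down to the next row. The recording tableau Q records, in position (i, j), the step at which that cell was added to P.
  Insert 1 (step 1): P = [1];  Q = [1]
  Insert 5 (step 2): P = [1, 5];  Q = [1, 2]
  Insert 3 (step 3): P = [1, 3] / [5];  Q = [1, 2] / [3]
  Insert 4 (step 4): P = [1, 3, 4] / [5];  Q = [1, 2, 4] / [3]
  Insert 2 (step 5): P = [1, 2, 4] / [3] / [5];  Q = [1, 2, 4] / [3] / [5]
  Insert 6 (step 6): P = [1, 2, 4, 6] / [3] / [5];  Q = [1, 2, 4, 6] / [3] / [5]
Final shape: (4, 1, 1).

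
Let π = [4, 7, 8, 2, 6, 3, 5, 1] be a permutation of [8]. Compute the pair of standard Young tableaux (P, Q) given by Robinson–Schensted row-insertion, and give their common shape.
P = [1, 3, 5] / [2, 6, 8] / [4] / [7];  Q = [1, 2, 3] / [4, 5, 7] / [6] / [8];  common shape = (3, 3, 1, 1)

Row-insert the values π_1, π_2, … into P one at a time, bumping the leftmost entry strictly greater than the inserted value down to the next row. The recording tableau Q records, in position (i, j), the step at which that cell was added to P.
  Insert 4 (step 1): P = [4];  Q = [1]
  Insert 7 (step 2): P = [4, 7];  Q = [1, 2]
  Insert 8 (step 3): P = [4, 7, 8];  Q = [1, 2, 3]
  Insert 2 (step 4): P = [2, 7, 8] / [4];  Q = [1, 2, 3] / [4]
  Insert 6 (step 5): P = [2, 6, 8] / [4, 7];  Q = [1, 2, 3] / [4, 5]
  Insert 3 (step 6): P = [2, 3, 8] / [4, 6] / [7];  Q = [1, 2, 3] / [4, 5] / [6]
  Insert 5 (step 7): P = [2, 3, 5] / [4, 6, 8] / [7];  Q = [1, 2, 3] / [4, 5, 7] / [6]
  Insert 1 (step 8): P = [1, 3, 5] / [2, 6, 8] / [4] / [7];  Q = [1, 2, 3] / [4, 5, 7] / [6] / [8]
Final shape: (3, 3, 1, 1).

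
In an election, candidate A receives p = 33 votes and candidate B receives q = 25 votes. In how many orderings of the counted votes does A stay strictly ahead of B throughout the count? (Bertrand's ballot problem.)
Strict-lead orderings = 2407144796004312

Total orderings of the 58 votes with 33 for A: C(58, 33) = 17451799771031262. By the Bertrand ballot formula (Cycle Lemma / reflection principle), the number of orderings in which A is strictly ahead of B throughout is (p − q)/(p + q) · C(p + q, p) = (33 − 25)/(33 + 25) · 17451799771031262 = 2407144796004312.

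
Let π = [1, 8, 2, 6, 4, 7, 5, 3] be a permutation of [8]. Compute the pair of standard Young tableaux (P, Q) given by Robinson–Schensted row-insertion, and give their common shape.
P = [1, 2, 3, 5] / [4, 7] / [6] / [8];  Q = [1, 2, 4, 6] / [3, 7] / [5] / [8];  common shape = (4, 2, 1, 1)

Row-insert the values π_1, π_2, … into P one at a time, bumping the leftmost entry strictly greater than the inserted value down to the next row. The recording tableau Q records, in position (i, j), the step at which that cell was added to P.
  Insert 1 (step 1): P = [1];  Q = [1]
  Insert 8 (step 2): P = [1, 8];  Q = [1, 2]
  Insert 2 (step 3): P = [1, 2] / [8];  Q = [1, 2] / [3]
  Insert 6 (step 4): P = [1, 2, 6] / [8];  Q = [1, 2, 4] / [3]
  Insert 4 (step 5): P = [1, 2, 4] / [6] / [8];  Q = [1, 2, 4] / [3] / [5]
  Insert 7 (step 6): P = [1, 2, 4, 7] / [6] / [8];  Q = [1, 2, 4, 6] / [3] / [5]
  Insert 5 (step 7): P = [1, 2, 4, 5] / [6, 7] / [8];  Q = [1, 2, 4, 6] / [3, 7] / [5]
  Insert 3 (step 8): P = [1, 2, 3, 5] / [4, 7] / [6] / [8];  Q = [1, 2, 4, 6] / [3, 7] / [5] / [8]
Final shape: (4, 2, 1, 1).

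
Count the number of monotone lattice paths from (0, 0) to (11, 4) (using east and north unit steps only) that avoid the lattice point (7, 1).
Number of paths = 1085

Total paths from (0, 0) to (11, 4): C(15, 11) = 1365. Paths through (7, 1): (paths (0, 0) → (7, 1)) × (paths (7, 1) → (11, 4)) = C(8, 7) · C(7, 4) = 8 · 35 = 280. Avoidance count = 1365 − 280 = 1085.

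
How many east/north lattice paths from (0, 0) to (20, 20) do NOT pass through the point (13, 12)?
Number of paths = 104382598320

Total paths from (0, 0) to (20, 20): C(40, 20) = 137846528820. Paths through (13, 12): (paths (0, 0) → (13, 12)) × (paths (13, 12) → (20, 20)) = C(25, 13) · C(15, 7) = 5200300 · 6435 = 33463930500. Avoidance count = 137846528820 − 33463930500 = 104382598320.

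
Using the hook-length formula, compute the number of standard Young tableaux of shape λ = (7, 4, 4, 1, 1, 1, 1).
# SYT of shape (7, 4, 4, 1, 1, 1, 1) = 18653250

Hook-length formula: f^λ = n! / Π hook(c), product over all cells c of the Young diagram. For λ = (7, 4, 4, 1, 1, 1, 1), n = 19 boxes. Hook lengths by row (left-to-right, top-to-bottom): [13, 8, 7, 6, 3, 2, 1]; [9, 4, 3, 2]; [8, 3, 2, 1]; [4]; [3]; [2]; [1]. Product of hooks = 6521389056. So f^λ = 19! / 6521389056 = 121645100408832000 / 6521389056 = 18653250.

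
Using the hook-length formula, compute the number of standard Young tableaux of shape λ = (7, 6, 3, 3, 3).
# SYT of shape (7, 6, 3, 3, 3) = 724243520

Hook-length formula: f^λ = n! / Π hook(c), product over all cells c of the Young diagram. For λ = (7, 6, 3, 3, 3), n = 22 boxes. Hook lengths by row (left-to-right, top-to-bottom): [11, 10, 9, 5, 4, 3, 1]; [9, 8, 7, 3, 2, 1]; [5, 4, 3]; [4, 3, 2]; [3, 2, 1]. Product of hooks = 1551965184000. So f^λ = 22! / 1551965184000 = 1124000727777607680000 / 1551965184000 = 724243520.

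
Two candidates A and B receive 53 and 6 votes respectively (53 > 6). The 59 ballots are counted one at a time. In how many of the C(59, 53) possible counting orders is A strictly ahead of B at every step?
Strict-lead orderings = 35893242

Total orderings of the 59 votes with 53 for A: C(59, 53) = 45057474. By the Bertrand ballot formula (Cycle Lemma / reflection principle), the number of orderings in which A is strictly ahead of B throughout is (p − q)/(p + q) · C(p + q, p) = (53 − 6)/(53 + 6) · 45057474 = 35893242.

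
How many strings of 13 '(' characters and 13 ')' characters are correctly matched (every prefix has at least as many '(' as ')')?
C_13 = 742900

These balanced parentheses are counted by the Catalan number C_n = (1/(n + 1)) · C(2n, n). For n = 13: C_13 = (1/14) · C(26, 13) = 10400600/14 = 742900.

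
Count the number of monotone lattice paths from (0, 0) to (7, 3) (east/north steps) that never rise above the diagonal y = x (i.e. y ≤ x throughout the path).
Number of paths = 75

By the reflection principle (André's argument), the number of monotone paths to (7, 3) with n ≤ m that never go above y = x is C(10, 7) − C(10, 8) = 120 − 45 = 75.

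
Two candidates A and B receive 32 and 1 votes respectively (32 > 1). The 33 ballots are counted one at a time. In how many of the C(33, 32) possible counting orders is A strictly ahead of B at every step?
Strict-lead orderings = 31

Total orderings of the 33 votes with 32 for A: C(33, 32) = 33. By the Bertrand ballot formula (Cycle Lemma / reflection principle), the number of orderings in which A is strictly ahead of B throughout is (p − q)/(p + q) · C(p + q, p) = (32 − 1)/(32 + 1) · 33 = 31.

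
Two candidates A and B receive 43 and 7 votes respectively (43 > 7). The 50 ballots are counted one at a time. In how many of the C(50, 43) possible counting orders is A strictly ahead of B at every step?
Strict-lead orderings = 71916768

Total orderings of the 50 votes with 43 for A: C(50, 43) = 99884400. By the Bertrand ballot formula (Cycle Lemma / reflection principle), the number of orderings in which A is strictly ahead of B throughout is (p − q)/(p + q) · C(p + q, p) = (43 − 7)/(43 + 7) · 99884400 = 71916768.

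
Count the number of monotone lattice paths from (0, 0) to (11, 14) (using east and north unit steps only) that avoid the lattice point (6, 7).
Number of paths = 3098328

Total paths from (0, 0) to (11, 14): C(25, 11) = 4457400. Paths through (6, 7): (paths (0, 0) → (6, 7)) × (paths (6, 7) → (11, 14)) = C(13, 6) · C(12, 5) = 1716 · 792 = 1359072. Avoidance count = 4457400 − 1359072 = 3098328.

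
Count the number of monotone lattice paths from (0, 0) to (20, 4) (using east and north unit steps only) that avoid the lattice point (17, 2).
Number of paths = 8916

Total paths from (0, 0) to (20, 4): C(24, 20) = 10626. Paths through (17, 2): (paths (0, 0) → (17, 2)) × (paths (17, 2) → (20, 4)) = C(19, 17) · C(5, 3) = 171 · 10 = 1710. Avoidance count = 10626 − 1710 = 8916.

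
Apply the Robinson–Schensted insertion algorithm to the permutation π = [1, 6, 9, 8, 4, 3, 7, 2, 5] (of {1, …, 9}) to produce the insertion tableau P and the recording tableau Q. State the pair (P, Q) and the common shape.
P = [1, 2, 5] / [3, 7] / [4, 8] / [6] / [9];  Q = [1, 2, 3] / [4, 7] / [5, 9] / [6] / [8];  common shape = (3, 2, 2, 1, 1)

Row-insert the values π_1, π_2, … into P one at a time, bumping the leftmost entry strictly greater than the inserted value down to the next row. The recording tableau Q records, in position (i, j), the step at which that cell was added to P.
  Insert 1 (step 1): P = [1];  Q = [1]
  Insert 6 (step 2): P = [1, 6];  Q = [1, 2]
  Insert 9 (step 3): P = [1, 6, 9];  Q = [1, 2, 3]
  Insert 8 (step 4): P = [1, 6, 8] / [9];  Q = [1, 2, 3] / [4]
  Insert 4 (step 5): P = [1, 4, 8] / [6] / [9];  Q = [1, 2, 3] / [4] / [5]
  Insert 3 (step 6): P = [1, 3, 8] / [4] / [6] / [9];  Q = [1, 2, 3] / [4] / [5] / [6]
  Insert 7 (step 7): P = [1, 3, 7] / [4, 8] / [6] / [9];  Q = [1, 2, 3] / [4, 7] / [5] / [6]
  Insert 2 (step 8): P = [1, 2, 7] / [3, 8] / [4] / [6] / [9];  Q = [1, 2, 3] / [4, 7] / [5] / [6] / [8]
  Insert 5 (step 9): P = [1, 2, 5] / [3, 7] / [4, 8] / [6] / [9];  Q = [1, 2, 3] / [4, 7] / [5, 9] / [6] / [8]
Final shape: (3, 2, 2, 1, 1).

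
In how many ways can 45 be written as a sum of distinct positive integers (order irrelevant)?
q(45) = 2048

A partition into distinct parts is a strictly decreasing sequence summing to n. The recurrence d(n, m) = d(n, m−1) + d(n−m, m−1) (use part m at most once) with q(n) = d(n, n) gives q(45) = 2048. (Euler's theorem: # distinct-part partitions = # odd-part partitions.)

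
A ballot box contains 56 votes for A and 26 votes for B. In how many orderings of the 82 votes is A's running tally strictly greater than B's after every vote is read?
Strict-lead orderings = 606521543011850426040

Total orderings of the 82 votes with 56 for A: C(82, 56) = 1657825550899057831176. By the Bertrand ballot formula (Cycle Lemma / reflection principle), the number of orderings in which A is strictly ahead of B throughout is (p − q)/(p + q) · C(p + q, p) = (56 − 26)/(56 + 26) · 1657825550899057831176 = 606521543011850426040.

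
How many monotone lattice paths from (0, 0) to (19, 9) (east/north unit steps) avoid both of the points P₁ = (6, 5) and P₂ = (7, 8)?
Number of paths = 5747709

Inclusion–exclusion. Total paths: C(28, 19) = 6906900. Through P₁: C(11, 6)·C(17, 13) = 1099560. Through P₂: C(15, 7)·C(13, 12) = 83655. Since P₁ is strictly southwest of P₂, a monotone path through both must visit P₁ then P₂; paths through both = C(11, 6)·C(4, 1)·C(13, 12) = 24024. Avoid both = 6906900 − 1099560 − 83655 + 24024 = 5747709.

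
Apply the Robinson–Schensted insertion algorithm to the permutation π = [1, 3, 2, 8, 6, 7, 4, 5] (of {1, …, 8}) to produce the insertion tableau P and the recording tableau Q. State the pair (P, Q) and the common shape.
P = [1, 2, 4, 5] / [3, 6, 7] / [8];  Q = [1, 2, 4, 6] / [3, 5, 8] / [7];  common shape = (4, 3, 1)

Row-insert the values π_1, π_2, … into P one at a time, bumping the leftmost entry strictly greater than the inserted value down to the next row. The recording tableau Q records, in position (i, j), the step at which that cell was added to P.
  Insert 1 (step 1): P = [1];  Q = [1]
  Insert 3 (step 2): P = [1, 3];  Q = [1, 2]
  Insert 2 (step 3): P = [1, 2] / [3];  Q = [1, 2] / [3]
  Insert 8 (step 4): P = [1, 2, 8] / [3];  Q = [1, 2, 4] / [3]
  Insert 6 (step 5): P = [1, 2, 6] / [3, 8];  Q = [1, 2, 4] / [3, 5]
  Insert 7 (step 6): P = [1, 2, 6, 7] / [3, 8];  Q = [1, 2, 4, 6] / [3, 5]
  Insert 4 (step 7): P = [1, 2, 4, 7] / [3, 6] / [8];  Q = [1, 2, 4, 6] / [3, 5] / [7]
  Insert 5 (step 8): P = [1, 2, 4, 5] / [3, 6, 7] / [8];  Q = [1, 2, 4, 6] / [3, 5, 8] / [7]
Final shape: (4, 3, 1).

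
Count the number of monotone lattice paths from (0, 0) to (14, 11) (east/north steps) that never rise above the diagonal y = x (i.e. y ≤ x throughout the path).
Number of paths = 1188640

By the reflection principle (André's argument), the number of monotone paths to (14, 11) with n ≤ m that never go above y = x is C(25, 14) − C(25, 15) = 4457400 − 3268760 = 1188640.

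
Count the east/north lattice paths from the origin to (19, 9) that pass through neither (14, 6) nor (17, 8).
Number of paths = 2654415

Inclusion–exclusion. Total paths: C(28, 19) = 6906900. Through P₁: C(20, 14)·C(8, 5) = 2170560. Through P₂: C(25, 17)·C(3, 2) = 3244725. Since P₁ is strictly southwest of P₂, a monotone path through both must visit P₁ then P₂; paths through both = C(20, 14)·C(5, 3)·C(3, 2) = 1162800. Avoid both = 6906900 − 2170560 − 3244725 + 1162800 = 2654415.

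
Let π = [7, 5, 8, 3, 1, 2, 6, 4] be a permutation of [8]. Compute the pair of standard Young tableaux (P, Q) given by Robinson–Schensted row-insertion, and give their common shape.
P = [1, 2, 4] / [3, 6] / [5, 8] / [7];  Q = [1, 3, 7] / [2, 6] / [4, 8] / [5];  common shape = (3, 2, 2, 1)

Row-insert the values π_1, π_2, … into P one at a time, bumping the leftmost entry strictly greater than the inserted value down to the next row. The recording tableau Q records, in position (i, j), the step at which that cell was added to P.
  Insert 7 (step 1): P = [7];  Q = [1]
  Insert 5 (step 2): P = [5] / [7];  Q = [1] / [2]
  Insert 8 (step 3): P = [5, 8] / [7];  Q = [1, 3] / [2]
  Insert 3 (step 4): P = [3, 8] / [5] / [7];  Q = [1, 3] / [2] / [4]
  Insert 1 (step 5): P = [1, 8] / [3] / [5] / [7];  Q = [1, 3] / [2] / [4] / [5]
  Insert 2 (step 6): P = [1, 2] / [3, 8] / [5] / [7];  Q = [1, 3] / [2, 6] / [4] / [5]
  Insert 6 (step 7): P = [1, 2, 6] / [3, 8] / [5] / [7];  Q = [1, 3, 7] / [2, 6] / [4] / [5]
  Insert 4 (step 8): P = [1, 2, 4] / [3, 6] / [5, 8] / [7];  Q = [1, 3, 7] / [2, 6] / [4, 8] / [5]
Final shape: (3, 2, 2, 1).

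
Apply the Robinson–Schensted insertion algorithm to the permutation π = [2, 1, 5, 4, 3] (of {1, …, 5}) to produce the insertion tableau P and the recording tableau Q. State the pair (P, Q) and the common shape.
P = [1, 3] / [2, 4] / [5];  Q = [1, 3] / [2, 4] / [5];  common shape = (2, 2, 1)

Row-insert the values π_1, π_2, … into P one at a time, bumping the leftmost entry strictly greater than the inserted value down to the next row. The recording tableau Q records, in position (i, j), the step at which that cell was added to P.
  Insert 2 (step 1): P = [2];  Q = [1]
  Insert 1 (step 2): P = [1] / [2];  Q = [1] / [2]
  Insert 5 (step 3): P = [1, 5] / [2];  Q = [1, 3] / [2]
  Insert 4 (step 4): P = [1, 4] / [2, 5];  Q = [1, 3] / [2, 4]
  Insert 3 (step 5): P = [1, 3] / [2, 4] / [5];  Q = [1, 3] / [2, 4] / [5]
Final shape: (2, 2, 1).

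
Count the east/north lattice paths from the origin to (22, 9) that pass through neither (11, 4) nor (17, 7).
Number of paths = 9337431

Inclusion–exclusion. Total paths: C(31, 22) = 20160075. Through P₁: C(15, 11)·C(16, 11) = 5962320. Through P₂: C(24, 17)·C(7, 5) = 7268184. Since P₁ is strictly southwest of P₂, a monotone path through both must visit P₁ then P₂; paths through both = C(15, 11)·C(9, 6)·C(7, 5) = 2407860. Avoid both = 20160075 − 5962320 − 7268184 + 2407860 = 9337431.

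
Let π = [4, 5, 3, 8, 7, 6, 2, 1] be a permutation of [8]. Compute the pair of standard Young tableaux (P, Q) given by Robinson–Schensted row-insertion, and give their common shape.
P = [1, 5, 6] / [2, 7] / [3] / [4] / [8];  Q = [1, 2, 4] / [3, 5] / [6] / [7] / [8];  common shape = (3, 2, 1, 1, 1)

Row-insert the values π_1, π_2, … into P one at a time, bumping the leftmost entry strictly greater than the inserted value down to the next row. The recording tableau Q records, in position (i, j), the step at which that cell was added to P.
  Insert 4 (step 1): P = [4];  Q = [1]
  Insert 5 (step 2): P = [4, 5];  Q = [1, 2]
  Insert 3 (step 3): P = [3, 5] / [4];  Q = [1, 2] / [3]
  Insert 8 (step 4): P = [3, 5, 8] / [4];  Q = [1, 2, 4] / [3]
  Insert 7 (step 5): P = [3, 5, 7] / [4, 8];  Q = [1, 2, 4] / [3, 5]
  Insert 6 (step 6): P = [3, 5, 6] / [4, 7] / [8];  Q = [1, 2, 4] / [3, 5] / [6]
  Insert 2 (step 7): P = [2, 5, 6] / [3, 7] / [4] / [8];  Q = [1, 2, 4] / [3, 5] / [6] / [7]
  Insert 1 (step 8): P = [1, 5, 6] / [2, 7] / [3] / [4] / [8];  Q = [1, 2, 4] / [3, 5] / [6] / [7] / [8]
Final shape: (3, 2, 1, 1, 1).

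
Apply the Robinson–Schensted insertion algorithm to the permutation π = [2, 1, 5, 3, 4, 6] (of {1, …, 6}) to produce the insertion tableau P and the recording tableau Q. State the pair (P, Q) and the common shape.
P = [1, 3, 4, 6] / [2, 5];  Q = [1, 3, 5, 6] / [2, 4];  common shape = (4, 2)

Row-insert the values π_1, π_2, … into P one at a time, bumping the leftmost entry strictly greater than the inserted value down to the next row. The recording tableau Q records, in position (i, j), the step at which that cell was added to P.
  Insert 2 (step 1): P = [2];  Q = [1]
  Insert 1 (step 2): P = [1] / [2];  Q = [1] / [2]
  Insert 5 (step 3): P = [1, 5] / [2];  Q = [1, 3] / [2]
  Insert 3 (step 4): P = [1, 3] / [2, 5];  Q = [1, 3] / [2, 4]
  Insert 4 (step 5): P = [1, 3, 4] / [2, 5];  Q = [1, 3, 5] / [2, 4]
  Insert 6 (step 6): P = [1, 3, 4, 6] / [2, 5];  Q = [1, 3, 5, 6] / [2, 4]
Final shape: (4, 2).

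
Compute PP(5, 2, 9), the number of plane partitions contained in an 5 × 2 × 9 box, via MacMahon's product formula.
PP(5, 2, 9) = 1002001

Evaluate the triple product over i = 1..5, j = 1..2, k = 1..9. The factors are (2/1) · (3/2) · (4/3) · (5/4) · (6/5) · (7/6) · (8/7) · (9/8) · … (90 factors total). The numerators and denominators telescope so the product is an integer; carrying out the multiplication exactly gives PP(5, 2, 9) = 1002001.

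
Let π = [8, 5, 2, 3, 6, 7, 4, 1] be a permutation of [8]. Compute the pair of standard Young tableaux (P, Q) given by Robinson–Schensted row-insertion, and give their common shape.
P = [1, 3, 4, 7] / [2, 6] / [5] / [8];  Q = [1, 4, 5, 6] / [2, 7] / [3] / [8];  common shape = (4, 2, 1, 1)

Row-insert the values π_1, π_2, … into P one at a time, bumping the leftmost entry strictly greater than the inserted value down to the next row. The recording tableau Q records, in position (i, j), the step at which that cell was added to P.
  Insert 8 (step 1): P = [8];  Q = [1]
  Insert 5 (step 2): P = [5] / [8];  Q = [1] / [2]
  Insert 2 (step 3): P = [2] / [5] / [8];  Q = [1] / [2] / [3]
  Insert 3 (step 4): P = [2, 3] / [5] / [8];  Q = [1, 4] / [2] / [3]
  Insert 6 (step 5): P = [2, 3, 6] / [5] / [8];  Q = [1, 4, 5] / [2] / [3]
  Insert 7 (step 6): P = [2, 3, 6, 7] / [5] / [8];  Q = [1, 4, 5, 6] / [2] / [3]
  Insert 4 (step 7): P = [2, 3, 4, 7] / [5, 6] / [8];  Q = [1, 4, 5, 6] / [2, 7] / [3]
  Insert 1 (step 8): P = [1, 3, 4, 7] / [2, 6] / [5] / [8];  Q = [1, 4, 5, 6] / [2, 7] / [3] / [8]
Final shape: (4, 2, 1, 1).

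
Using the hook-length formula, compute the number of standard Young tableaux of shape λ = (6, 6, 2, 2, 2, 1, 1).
# SYT of shape (6, 6, 2, 2, 2, 1, 1) = 61725300

Hook-length formula: f^λ = n! / Π hook(c), product over all cells c of the Young diagram. For λ = (6, 6, 2, 2, 2, 1, 1), n = 20 boxes. Hook lengths by row (left-to-right, top-to-bottom): [12, 9, 5, 4, 3, 2]; [11, 8, 4, 3, 2, 1]; [6, 3]; [5, 2]; [4, 1]; [2]; [1]. Product of hooks = 39414988800. So f^λ = 20! / 39414988800 = 2432902008176640000 / 39414988800 = 61725300.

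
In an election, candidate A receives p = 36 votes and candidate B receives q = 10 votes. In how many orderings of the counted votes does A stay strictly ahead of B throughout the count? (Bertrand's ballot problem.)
Strict-lead orderings = 2304024151

Total orderings of the 46 votes with 36 for A: C(46, 36) = 4076350421. By the Bertrand ballot formula (Cycle Lemma / reflection principle), the number of orderings in which A is strictly ahead of B throughout is (p − q)/(p + q) · C(p + q, p) = (36 − 10)/(36 + 10) · 4076350421 = 2304024151.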